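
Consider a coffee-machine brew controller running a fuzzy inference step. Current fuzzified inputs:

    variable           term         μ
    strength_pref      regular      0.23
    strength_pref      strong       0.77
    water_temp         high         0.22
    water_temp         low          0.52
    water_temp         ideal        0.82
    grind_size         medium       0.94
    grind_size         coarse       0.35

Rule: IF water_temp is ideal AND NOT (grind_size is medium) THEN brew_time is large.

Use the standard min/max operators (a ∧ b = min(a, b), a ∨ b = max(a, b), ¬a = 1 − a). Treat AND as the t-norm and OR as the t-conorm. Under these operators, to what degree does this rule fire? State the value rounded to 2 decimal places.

firing strength: ideal=0.82, ¬medium=1−0.94=0.06; AND[min(a, b)] → w = 0.06

0.06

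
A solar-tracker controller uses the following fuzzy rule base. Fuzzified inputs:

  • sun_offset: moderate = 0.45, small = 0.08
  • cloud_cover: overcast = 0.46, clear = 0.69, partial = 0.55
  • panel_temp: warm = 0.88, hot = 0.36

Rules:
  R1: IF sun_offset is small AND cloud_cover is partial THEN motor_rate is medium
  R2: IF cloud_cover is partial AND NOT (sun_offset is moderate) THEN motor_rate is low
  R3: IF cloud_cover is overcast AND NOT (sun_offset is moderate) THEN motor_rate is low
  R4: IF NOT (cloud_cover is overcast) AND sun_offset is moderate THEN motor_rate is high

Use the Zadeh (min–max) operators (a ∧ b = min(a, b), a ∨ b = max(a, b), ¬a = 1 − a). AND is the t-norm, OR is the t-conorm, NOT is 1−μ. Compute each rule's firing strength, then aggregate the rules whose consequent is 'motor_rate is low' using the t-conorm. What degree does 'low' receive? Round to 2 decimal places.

R1: small=0.08, partial=0.55; AND[min(a, b)] → w = 0.08
R2: partial=0.55, ¬moderate=1−0.45=0.55; AND[min(a, b)] → w = 0.55
R3: overcast=0.46, ¬moderate=1−0.45=0.55; AND[min(a, b)] → w = 0.46
R4: ¬overcast=1−0.46=0.54, moderate=0.45; AND[min(a, b)] → w = 0.45
Rules with consequent 'low': {R2, R3} → strengths 0.55, 0.46
Aggregate via t-conorm [max(a, b)]: 0.55

0.55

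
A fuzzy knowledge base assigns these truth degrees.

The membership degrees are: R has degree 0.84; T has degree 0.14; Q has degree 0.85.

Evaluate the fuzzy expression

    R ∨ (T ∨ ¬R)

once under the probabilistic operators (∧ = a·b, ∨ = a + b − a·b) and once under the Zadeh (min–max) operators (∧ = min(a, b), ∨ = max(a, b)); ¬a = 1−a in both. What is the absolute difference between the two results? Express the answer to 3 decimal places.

Under probabilistic:
  ¬R = 1 − 0.8400 = 0.1600
  T ∨ ¬R = a + b − a·b on (0.1400, 0.1600) = 0.2776
  R ∨ (T ∨ ¬R) = a + b − a·b on (0.8400, 0.2776) = 0.8844
  → value = 0.8844
Under Zadeh (min–max):
  ¬R = 1 − 0.84 = 0.16
  T ∨ ¬R = max(a, b) on (0.14, 0.16) = 0.16
  R ∨ (T ∨ ¬R) = max(a, b) on (0.84, 0.16) = 0.84
  → value = 0.8400
|0.8844 − 0.8400| = 0.044

0.044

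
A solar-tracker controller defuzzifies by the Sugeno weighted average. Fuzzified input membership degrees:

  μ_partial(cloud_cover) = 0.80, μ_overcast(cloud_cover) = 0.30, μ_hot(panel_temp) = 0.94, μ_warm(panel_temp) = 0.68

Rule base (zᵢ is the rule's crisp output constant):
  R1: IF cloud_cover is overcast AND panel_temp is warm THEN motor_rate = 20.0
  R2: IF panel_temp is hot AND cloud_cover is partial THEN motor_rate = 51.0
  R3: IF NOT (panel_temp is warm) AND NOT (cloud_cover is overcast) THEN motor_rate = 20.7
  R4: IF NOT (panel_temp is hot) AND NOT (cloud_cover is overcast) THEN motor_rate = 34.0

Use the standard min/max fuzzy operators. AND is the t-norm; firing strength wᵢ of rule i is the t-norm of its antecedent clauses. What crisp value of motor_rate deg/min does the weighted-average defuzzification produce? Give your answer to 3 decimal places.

R1 (z=20.0): overcast=0.30, warm=0.68; AND[min(a, b)] → w = 0.30
R2 (z=51.0): hot=0.94, partial=0.80; AND[min(a, b)] → w = 0.80
R3 (z=20.7): ¬warm=1−0.68=0.32, ¬overcast=1−0.30=0.70; AND[min(a, b)] → w = 0.32
R4 (z=34.0): ¬hot=1−0.94=0.06, ¬overcast=1−0.30=0.70; AND[min(a, b)] → w = 0.06
Weighted average = (0.30·20.0 + 0.80·51.0 + 0.32·20.7 + 0.06·34.0) / (0.30 + 0.80 + 0.32 + 0.06)
  = 55.4640 / 1.4800 = 37.476

37.476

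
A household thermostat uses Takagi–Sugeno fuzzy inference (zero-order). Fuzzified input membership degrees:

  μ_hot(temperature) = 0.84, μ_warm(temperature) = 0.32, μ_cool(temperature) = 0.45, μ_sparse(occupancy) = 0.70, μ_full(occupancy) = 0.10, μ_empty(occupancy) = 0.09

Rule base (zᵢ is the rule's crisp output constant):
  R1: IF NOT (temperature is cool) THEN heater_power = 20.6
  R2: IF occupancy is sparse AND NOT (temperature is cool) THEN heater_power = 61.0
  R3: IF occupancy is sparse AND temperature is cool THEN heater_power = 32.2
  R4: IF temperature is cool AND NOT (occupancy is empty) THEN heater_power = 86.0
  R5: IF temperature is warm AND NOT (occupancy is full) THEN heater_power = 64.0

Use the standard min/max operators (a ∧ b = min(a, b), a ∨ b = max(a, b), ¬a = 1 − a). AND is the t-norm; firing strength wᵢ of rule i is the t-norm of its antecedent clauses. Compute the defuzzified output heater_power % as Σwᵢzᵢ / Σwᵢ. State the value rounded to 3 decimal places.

R1 (z=20.6): ¬cool=1−0.45=0.55 → w = 0.55
R2 (z=61.0): sparse=0.70, ¬cool=1−0.45=0.55; AND[min(a, b)] → w = 0.55
R3 (z=32.2): sparse=0.70, cool=0.45; AND[min(a, b)] → w = 0.45
R4 (z=86.0): cool=0.45, ¬empty=1−0.09=0.91; AND[min(a, b)] → w = 0.45
R5 (z=64.0): warm=0.32, ¬full=1−0.10=0.90; AND[min(a, b)] → w = 0.32
Weighted average = (0.55·20.6 + 0.55·61.0 + 0.45·32.2 + 0.45·86.0 + 0.32·64.0) / (0.55 + 0.55 + 0.45 + 0.45 + 0.32)
  = 118.5500 / 2.3200 = 51.099

51.099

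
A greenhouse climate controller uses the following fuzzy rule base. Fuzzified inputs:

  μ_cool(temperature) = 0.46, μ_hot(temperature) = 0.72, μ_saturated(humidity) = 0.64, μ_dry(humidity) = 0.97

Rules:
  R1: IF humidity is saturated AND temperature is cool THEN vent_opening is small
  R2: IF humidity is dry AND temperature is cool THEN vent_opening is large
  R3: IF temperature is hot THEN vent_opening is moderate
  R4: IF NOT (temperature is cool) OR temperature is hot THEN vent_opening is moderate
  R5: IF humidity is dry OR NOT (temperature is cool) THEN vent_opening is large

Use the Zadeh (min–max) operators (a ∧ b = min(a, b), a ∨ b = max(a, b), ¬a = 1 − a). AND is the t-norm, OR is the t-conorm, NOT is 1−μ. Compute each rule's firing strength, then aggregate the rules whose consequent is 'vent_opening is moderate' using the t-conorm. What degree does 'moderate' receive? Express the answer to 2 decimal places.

0.72

R1: saturated=0.64, cool=0.46; AND[min(a, b)] → w = 0.46
R2: dry=0.97, cool=0.46; AND[min(a, b)] → w = 0.46
R3: hot=0.72 → w = 0.72
R4: ¬cool=1−0.46=0.54, hot=0.72; OR[max(a, b)] → w = 0.72
R5: dry=0.97, ¬cool=1−0.46=0.54; OR[max(a, b)] → w = 0.97
Rules with consequent 'moderate': {R3, R4} → strengths 0.72, 0.72
Aggregate via t-conorm [max(a, b)]: 0.72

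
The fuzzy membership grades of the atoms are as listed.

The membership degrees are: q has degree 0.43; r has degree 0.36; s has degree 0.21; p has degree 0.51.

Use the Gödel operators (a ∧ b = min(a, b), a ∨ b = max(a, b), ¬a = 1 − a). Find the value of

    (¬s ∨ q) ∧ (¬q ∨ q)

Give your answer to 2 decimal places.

¬s = 1 − 0.21 = 0.79
¬s ∨ q = max(a, b) on (0.79, 0.43) = 0.79
¬q = 1 − 0.43 = 0.57
¬q ∨ q = max(a, b) on (0.57, 0.43) = 0.57
(¬s ∨ q) ∧ (¬q ∨ q) = min(a, b) on (0.79, 0.57) = 0.57

0.57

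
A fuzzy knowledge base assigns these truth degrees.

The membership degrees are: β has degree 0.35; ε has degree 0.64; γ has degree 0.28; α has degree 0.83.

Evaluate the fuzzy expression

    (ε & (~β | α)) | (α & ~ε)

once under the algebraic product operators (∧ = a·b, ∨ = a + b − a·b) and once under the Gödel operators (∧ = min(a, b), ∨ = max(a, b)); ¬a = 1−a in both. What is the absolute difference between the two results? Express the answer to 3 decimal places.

Under algebraic product:
  ~β = 1 − 0.3500 = 0.6500
  ~β | α = a + b − a·b on (0.6500, 0.8300) = 0.9405
  ε & (~β | α) = a·b on (0.6400, 0.9405) = 0.6019
  ~ε = 1 − 0.6400 = 0.3600
  α & ~ε = a·b on (0.8300, 0.3600) = 0.2988
  (ε & (~β | α)) | (α & ~ε) = a + b − a·b on (0.6019, 0.2988) = 0.7209
  → value = 0.7209
Under Gödel:
  ~β = 1 − 0.35 = 0.65
  ~β | α = max(a, b) on (0.65, 0.83) = 0.83
  ε & (~β | α) = min(a, b) on (0.64, 0.83) = 0.64
  ~ε = 1 − 0.64 = 0.36
  α & ~ε = min(a, b) on (0.83, 0.36) = 0.36
  (ε & (~β | α)) | (α & ~ε) = max(a, b) on (0.64, 0.36) = 0.64
  → value = 0.6400
|0.7209 − 0.6400| = 0.081

0.081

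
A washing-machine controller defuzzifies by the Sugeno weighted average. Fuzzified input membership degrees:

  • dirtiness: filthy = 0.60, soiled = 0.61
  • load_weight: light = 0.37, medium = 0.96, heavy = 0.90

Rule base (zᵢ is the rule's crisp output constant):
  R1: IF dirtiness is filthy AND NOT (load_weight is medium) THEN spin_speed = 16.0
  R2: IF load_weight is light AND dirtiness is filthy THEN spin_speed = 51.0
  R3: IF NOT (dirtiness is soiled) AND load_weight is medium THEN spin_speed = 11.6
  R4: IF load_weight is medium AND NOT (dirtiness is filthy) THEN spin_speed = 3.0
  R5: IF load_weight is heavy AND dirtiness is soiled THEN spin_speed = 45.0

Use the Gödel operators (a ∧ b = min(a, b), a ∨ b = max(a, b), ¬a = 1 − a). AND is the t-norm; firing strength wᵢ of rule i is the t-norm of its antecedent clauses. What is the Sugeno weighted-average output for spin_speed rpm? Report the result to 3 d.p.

R1 (z=16.0): filthy=0.60, ¬medium=1−0.96=0.04; AND[min(a, b)] → w = 0.04
R2 (z=51.0): light=0.37, filthy=0.60; AND[min(a, b)] → w = 0.37
R3 (z=11.6): ¬soiled=1−0.61=0.39, medium=0.96; AND[min(a, b)] → w = 0.39
R4 (z=3.0): medium=0.96, ¬filthy=1−0.60=0.40; AND[min(a, b)] → w = 0.40
R5 (z=45.0): heavy=0.90, soiled=0.61; AND[min(a, b)] → w = 0.61
Weighted average = (0.04·16.0 + 0.37·51.0 + 0.39·11.6 + 0.40·3.0 + 0.61·45.0) / (0.04 + 0.37 + 0.39 + 0.40 + 0.61)
  = 52.6840 / 1.8100 = 29.107

29.107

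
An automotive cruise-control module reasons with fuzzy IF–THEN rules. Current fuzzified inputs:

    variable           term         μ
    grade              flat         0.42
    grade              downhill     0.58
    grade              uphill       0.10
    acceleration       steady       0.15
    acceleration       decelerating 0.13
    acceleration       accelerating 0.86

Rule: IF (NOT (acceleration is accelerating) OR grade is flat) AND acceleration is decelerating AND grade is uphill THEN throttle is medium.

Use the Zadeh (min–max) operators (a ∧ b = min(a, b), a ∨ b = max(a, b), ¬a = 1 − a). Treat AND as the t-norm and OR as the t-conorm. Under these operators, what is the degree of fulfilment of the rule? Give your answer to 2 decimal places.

0.10

firing strength: (¬accelerating=1−0.86=0.14 OR flat=0.42) = 0.42; AND[min(a, b)] with decelerating=0.13, uphill=0.10 → w = 0.10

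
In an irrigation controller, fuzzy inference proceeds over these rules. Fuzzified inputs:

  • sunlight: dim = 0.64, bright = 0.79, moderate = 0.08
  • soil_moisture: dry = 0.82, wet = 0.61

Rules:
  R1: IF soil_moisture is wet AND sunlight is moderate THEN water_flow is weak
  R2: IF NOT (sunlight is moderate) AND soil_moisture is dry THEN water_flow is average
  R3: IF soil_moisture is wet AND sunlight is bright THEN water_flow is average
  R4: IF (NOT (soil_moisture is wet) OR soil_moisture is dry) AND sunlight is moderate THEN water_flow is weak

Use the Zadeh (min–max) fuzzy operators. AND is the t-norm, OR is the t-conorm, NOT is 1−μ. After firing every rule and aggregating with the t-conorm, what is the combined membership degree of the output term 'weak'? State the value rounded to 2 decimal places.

R1: wet=0.61, moderate=0.08; AND[min(a, b)] → w = 0.08
R2: ¬moderate=1−0.08=0.92, dry=0.82; AND[min(a, b)] → w = 0.82
R3: wet=0.61, bright=0.79; AND[min(a, b)] → w = 0.61
R4: (¬wet=1−0.61=0.39 OR dry=0.82) = 0.82; AND[min(a, b)] with moderate=0.08 → w = 0.08
Rules with consequent 'weak': {R1, R4} → strengths 0.08, 0.08
Aggregate via t-conorm [max(a, b)]: 0.08

0.08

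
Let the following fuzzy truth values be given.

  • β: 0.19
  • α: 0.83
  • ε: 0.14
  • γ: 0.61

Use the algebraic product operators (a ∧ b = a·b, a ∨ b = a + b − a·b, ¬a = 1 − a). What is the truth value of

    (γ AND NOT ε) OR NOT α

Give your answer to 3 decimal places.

0.605

NOT ε = 1 − 0.1400 = 0.8600
γ AND NOT ε = a·b on (0.6100, 0.8600) = 0.5246
NOT α = 1 − 0.8300 = 0.1700
(γ AND NOT ε) OR NOT α = a + b − a·b on (0.5246, 0.1700) = 0.6054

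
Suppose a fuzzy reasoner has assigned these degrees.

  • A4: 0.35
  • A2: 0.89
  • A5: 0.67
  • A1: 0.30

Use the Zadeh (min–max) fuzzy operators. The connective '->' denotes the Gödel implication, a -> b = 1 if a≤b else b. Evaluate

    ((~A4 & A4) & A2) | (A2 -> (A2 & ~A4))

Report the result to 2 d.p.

0.65

~A4 = 1 − 0.35 = 0.65
~A4 & A4 = min(a, b) on (0.65, 0.35) = 0.35
(~A4 & A4) & A2 = min(a, b) on (0.35, 0.89) = 0.35
~A4 = 1 − 0.35 = 0.65
A2 & ~A4 = min(a, b) on (0.89, 0.65) = 0.65
A2 -> (A2 & ~A4)  [Gödel: 1 if a≤b else b] with a=0.89, b=0.65 → 0.65
((~A4 & A4) & A2) | (A2 -> (A2 & ~A4)) = max(a, b) on (0.35, 0.65) = 0.65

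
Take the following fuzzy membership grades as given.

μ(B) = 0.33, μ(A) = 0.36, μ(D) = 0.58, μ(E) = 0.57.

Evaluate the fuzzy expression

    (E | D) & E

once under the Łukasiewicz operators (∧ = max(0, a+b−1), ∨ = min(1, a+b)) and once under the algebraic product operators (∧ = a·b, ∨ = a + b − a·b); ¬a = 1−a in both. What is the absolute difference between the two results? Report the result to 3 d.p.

0.103

Under Łukasiewicz:
  E | D = min(1, a+b) on (0.57, 0.58) = 1.00
  (E | D) & E = max(0, a+b−1) on (1.00, 0.57) = 0.57
  → value = 0.5700
Under algebraic product:
  E | D = a + b − a·b on (0.5700, 0.5800) = 0.8194
  (E | D) & E = a·b on (0.8194, 0.5700) = 0.4671
  → value = 0.4671
|0.5700 − 0.4671| = 0.103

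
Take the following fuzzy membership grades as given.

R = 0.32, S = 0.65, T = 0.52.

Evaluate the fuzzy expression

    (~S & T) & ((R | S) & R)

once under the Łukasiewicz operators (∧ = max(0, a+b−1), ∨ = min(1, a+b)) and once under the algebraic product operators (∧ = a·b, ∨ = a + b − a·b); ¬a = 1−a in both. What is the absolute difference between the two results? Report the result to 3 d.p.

0.044

Under Łukasiewicz:
  ~S = 1 − 0.65 = 0.35
  ~S & T = max(0, a+b−1) on (0.35, 0.52) = 0.00
  R | S = min(1, a+b) on (0.32, 0.65) = 0.97
  (R | S) & R = max(0, a+b−1) on (0.97, 0.32) = 0.29
  (~S & T) & ((R | S) & R) = max(0, a+b−1) on (0.00, 0.29) = 0.00
  → value = 0.0000
Under algebraic product:
  ~S = 1 − 0.6500 = 0.3500
  ~S & T = a·b on (0.3500, 0.5200) = 0.1820
  R | S = a + b − a·b on (0.3200, 0.6500) = 0.7620
  (R | S) & R = a·b on (0.7620, 0.3200) = 0.2438
  (~S & T) & ((R | S) & R) = a·b on (0.1820, 0.2438) = 0.0444
  → value = 0.0444
|0.0000 − 0.0444| = 0.044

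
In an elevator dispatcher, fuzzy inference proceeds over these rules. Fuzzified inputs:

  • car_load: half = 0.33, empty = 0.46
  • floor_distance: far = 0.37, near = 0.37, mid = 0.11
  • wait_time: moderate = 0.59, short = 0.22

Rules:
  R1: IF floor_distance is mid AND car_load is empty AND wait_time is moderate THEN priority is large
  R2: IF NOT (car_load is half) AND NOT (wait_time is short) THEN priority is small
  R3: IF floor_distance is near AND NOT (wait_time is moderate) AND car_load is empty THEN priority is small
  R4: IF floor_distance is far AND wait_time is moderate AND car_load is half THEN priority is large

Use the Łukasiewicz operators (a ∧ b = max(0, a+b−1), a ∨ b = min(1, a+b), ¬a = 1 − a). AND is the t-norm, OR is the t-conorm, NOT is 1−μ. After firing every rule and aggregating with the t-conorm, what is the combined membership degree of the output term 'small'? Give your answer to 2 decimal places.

0.45

R1: mid=0.11, empty=0.46, moderate=0.59; AND[max(0, a+b−1)] → w = 0.00
R2: ¬half=1−0.33=0.67, ¬short=1−0.22=0.78; AND[max(0, a+b−1)] → w = 0.45
R3: near=0.37, ¬moderate=1−0.59=0.41, empty=0.46; AND[max(0, a+b−1)] → w = 0.00
R4: far=0.37, moderate=0.59, half=0.33; AND[max(0, a+b−1)] → w = 0.00
Rules with consequent 'small': {R2, R3} → strengths 0.45, 0.00
Aggregate via t-conorm [min(1, a+b)]: 0.45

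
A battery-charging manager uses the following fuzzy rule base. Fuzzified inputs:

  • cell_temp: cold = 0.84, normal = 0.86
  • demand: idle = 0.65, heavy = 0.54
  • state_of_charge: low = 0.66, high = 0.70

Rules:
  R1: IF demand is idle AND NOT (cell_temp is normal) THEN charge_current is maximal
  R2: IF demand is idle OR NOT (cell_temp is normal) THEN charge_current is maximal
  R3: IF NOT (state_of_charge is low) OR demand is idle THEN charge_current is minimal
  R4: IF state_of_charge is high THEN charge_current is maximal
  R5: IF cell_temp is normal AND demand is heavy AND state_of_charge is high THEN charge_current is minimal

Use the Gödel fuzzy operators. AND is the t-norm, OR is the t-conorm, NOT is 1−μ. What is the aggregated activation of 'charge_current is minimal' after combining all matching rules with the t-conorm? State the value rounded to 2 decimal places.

0.65

R1: idle=0.65, ¬normal=1−0.86=0.14; AND[min(a, b)] → w = 0.14
R2: idle=0.65, ¬normal=1−0.86=0.14; OR[max(a, b)] → w = 0.65
R3: ¬low=1−0.66=0.34, idle=0.65; OR[max(a, b)] → w = 0.65
R4: high=0.70 → w = 0.70
R5: normal=0.86, heavy=0.54, high=0.70; AND[min(a, b)] → w = 0.54
Rules with consequent 'minimal': {R3, R5} → strengths 0.65, 0.54
Aggregate via t-conorm [max(a, b)]: 0.65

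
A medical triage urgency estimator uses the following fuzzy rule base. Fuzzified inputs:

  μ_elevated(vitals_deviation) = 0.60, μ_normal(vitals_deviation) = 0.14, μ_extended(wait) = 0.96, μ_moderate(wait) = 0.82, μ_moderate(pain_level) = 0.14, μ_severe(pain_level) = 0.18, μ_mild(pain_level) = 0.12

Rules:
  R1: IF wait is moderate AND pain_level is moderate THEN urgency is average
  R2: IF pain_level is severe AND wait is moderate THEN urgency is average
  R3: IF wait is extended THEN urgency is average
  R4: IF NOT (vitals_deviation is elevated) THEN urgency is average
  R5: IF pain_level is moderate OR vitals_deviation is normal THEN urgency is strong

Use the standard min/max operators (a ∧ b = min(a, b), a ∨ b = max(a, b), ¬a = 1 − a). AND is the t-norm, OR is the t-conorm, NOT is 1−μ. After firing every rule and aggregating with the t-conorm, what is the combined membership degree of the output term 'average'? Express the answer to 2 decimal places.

0.96

R1: moderate=0.82, moderate=0.14; AND[min(a, b)] → w = 0.14
R2: severe=0.18, moderate=0.82; AND[min(a, b)] → w = 0.18
R3: extended=0.96 → w = 0.96
R4: ¬elevated=1−0.60=0.40 → w = 0.40
R5: moderate=0.14, normal=0.14; OR[max(a, b)] → w = 0.14
Rules with consequent 'average': {R1, R2, R3, R4} → strengths 0.14, 0.18, 0.96, 0.40
Aggregate via t-conorm [max(a, b)]: 0.96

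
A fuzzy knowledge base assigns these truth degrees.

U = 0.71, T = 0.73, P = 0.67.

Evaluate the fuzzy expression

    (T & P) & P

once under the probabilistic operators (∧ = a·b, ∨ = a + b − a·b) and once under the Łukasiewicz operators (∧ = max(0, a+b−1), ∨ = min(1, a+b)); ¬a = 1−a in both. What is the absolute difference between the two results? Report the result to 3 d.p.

0.258

Under probabilistic:
  T & P = a·b on (0.7300, 0.6700) = 0.4891
  (T & P) & P = a·b on (0.4891, 0.6700) = 0.3277
  → value = 0.3277
Under Łukasiewicz:
  T & P = max(0, a+b−1) on (0.73, 0.67) = 0.40
  (T & P) & P = max(0, a+b−1) on (0.40, 0.67) = 0.07
  → value = 0.0700
|0.3277 − 0.0700| = 0.258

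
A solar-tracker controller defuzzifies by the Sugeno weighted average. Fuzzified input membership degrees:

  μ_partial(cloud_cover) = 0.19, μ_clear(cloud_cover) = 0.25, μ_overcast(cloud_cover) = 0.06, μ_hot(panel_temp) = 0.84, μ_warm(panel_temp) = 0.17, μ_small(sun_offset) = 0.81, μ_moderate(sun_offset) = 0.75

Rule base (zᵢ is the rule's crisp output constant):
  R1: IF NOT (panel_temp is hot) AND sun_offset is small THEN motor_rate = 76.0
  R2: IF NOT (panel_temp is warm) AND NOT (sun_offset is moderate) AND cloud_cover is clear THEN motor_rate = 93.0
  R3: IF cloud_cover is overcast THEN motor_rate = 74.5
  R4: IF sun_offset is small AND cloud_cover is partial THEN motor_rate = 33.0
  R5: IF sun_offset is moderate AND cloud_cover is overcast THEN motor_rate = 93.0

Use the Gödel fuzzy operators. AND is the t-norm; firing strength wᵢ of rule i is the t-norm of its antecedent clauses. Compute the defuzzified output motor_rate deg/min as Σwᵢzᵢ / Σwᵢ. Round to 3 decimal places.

71.847

R1 (z=76.0): ¬hot=1−0.84=0.16, small=0.81; AND[min(a, b)] → w = 0.16
R2 (z=93.0): ¬warm=1−0.17=0.83, ¬moderate=1−0.75=0.25, clear=0.25; AND[min(a, b)] → w = 0.25
R3 (z=74.5): overcast=0.06 → w = 0.06
R4 (z=33.0): small=0.81, partial=0.19; AND[min(a, b)] → w = 0.19
R5 (z=93.0): moderate=0.75, overcast=0.06; AND[min(a, b)] → w = 0.06
Weighted average = (0.16·76.0 + 0.25·93.0 + 0.06·74.5 + 0.19·33.0 + 0.06·93.0) / (0.16 + 0.25 + 0.06 + 0.19 + 0.06)
  = 51.7300 / 0.7200 = 71.847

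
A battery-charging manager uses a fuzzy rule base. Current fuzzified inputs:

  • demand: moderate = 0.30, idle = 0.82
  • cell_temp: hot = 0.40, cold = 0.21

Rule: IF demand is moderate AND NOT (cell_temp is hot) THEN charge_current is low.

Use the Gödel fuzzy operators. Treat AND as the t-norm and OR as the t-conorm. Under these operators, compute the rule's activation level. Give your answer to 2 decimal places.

0.30

firing strength: moderate=0.30, ¬hot=1−0.40=0.60; AND[min(a, b)] → w = 0.30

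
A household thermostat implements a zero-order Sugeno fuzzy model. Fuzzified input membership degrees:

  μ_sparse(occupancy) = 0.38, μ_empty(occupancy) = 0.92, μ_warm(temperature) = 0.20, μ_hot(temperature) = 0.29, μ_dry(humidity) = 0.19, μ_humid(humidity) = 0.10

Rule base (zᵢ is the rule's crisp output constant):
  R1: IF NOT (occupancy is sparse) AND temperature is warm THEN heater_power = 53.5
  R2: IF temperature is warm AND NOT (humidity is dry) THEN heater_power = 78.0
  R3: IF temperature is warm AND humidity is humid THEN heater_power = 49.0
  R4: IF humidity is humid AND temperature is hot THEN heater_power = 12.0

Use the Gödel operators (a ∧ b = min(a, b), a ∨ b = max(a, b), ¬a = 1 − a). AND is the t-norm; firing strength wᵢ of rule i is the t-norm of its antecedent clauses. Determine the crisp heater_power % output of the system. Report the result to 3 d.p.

54.000

R1 (z=53.5): ¬sparse=1−0.38=0.62, warm=0.20; AND[min(a, b)] → w = 0.20
R2 (z=78.0): warm=0.20, ¬dry=1−0.19=0.81; AND[min(a, b)] → w = 0.20
R3 (z=49.0): warm=0.20, humid=0.10; AND[min(a, b)] → w = 0.10
R4 (z=12.0): humid=0.10, hot=0.29; AND[min(a, b)] → w = 0.10
Weighted average = (0.20·53.5 + 0.20·78.0 + 0.10·49.0 + 0.10·12.0) / (0.20 + 0.20 + 0.10 + 0.10)
  = 32.4000 / 0.6000 = 54.000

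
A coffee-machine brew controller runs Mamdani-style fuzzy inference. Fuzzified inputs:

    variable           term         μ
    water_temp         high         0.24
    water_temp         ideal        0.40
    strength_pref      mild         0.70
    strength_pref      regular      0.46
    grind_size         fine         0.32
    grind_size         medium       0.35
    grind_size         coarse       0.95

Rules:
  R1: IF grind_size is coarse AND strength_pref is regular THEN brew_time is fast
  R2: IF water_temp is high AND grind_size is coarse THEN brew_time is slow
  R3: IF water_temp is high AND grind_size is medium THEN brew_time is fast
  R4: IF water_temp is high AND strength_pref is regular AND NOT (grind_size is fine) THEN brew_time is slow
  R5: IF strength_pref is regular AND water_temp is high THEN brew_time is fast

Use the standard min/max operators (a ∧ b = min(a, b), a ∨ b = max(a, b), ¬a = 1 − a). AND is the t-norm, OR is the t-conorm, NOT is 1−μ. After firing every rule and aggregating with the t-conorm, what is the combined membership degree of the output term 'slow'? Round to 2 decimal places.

0.24

R1: coarse=0.95, regular=0.46; AND[min(a, b)] → w = 0.46
R2: high=0.24, coarse=0.95; AND[min(a, b)] → w = 0.24
R3: high=0.24, medium=0.35; AND[min(a, b)] → w = 0.24
R4: high=0.24, regular=0.46, ¬fine=1−0.32=0.68; AND[min(a, b)] → w = 0.24
R5: regular=0.46, high=0.24; AND[min(a, b)] → w = 0.24
Rules with consequent 'slow': {R2, R4} → strengths 0.24, 0.24
Aggregate via t-conorm [max(a, b)]: 0.24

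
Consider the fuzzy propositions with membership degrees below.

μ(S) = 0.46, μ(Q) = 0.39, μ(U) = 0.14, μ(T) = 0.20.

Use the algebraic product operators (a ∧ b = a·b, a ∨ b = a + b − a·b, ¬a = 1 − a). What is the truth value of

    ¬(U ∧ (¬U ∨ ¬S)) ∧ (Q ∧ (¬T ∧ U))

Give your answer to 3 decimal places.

0.038

¬U = 1 − 0.1400 = 0.8600
¬S = 1 − 0.4600 = 0.5400
¬U ∨ ¬S = a + b − a·b on (0.8600, 0.5400) = 0.9356
U ∧ (¬U ∨ ¬S) = a·b on (0.1400, 0.9356) = 0.1310
¬(U ∧ (¬U ∨ ¬S)) = 1 − 0.1310 = 0.8690
¬T = 1 − 0.2000 = 0.8000
¬T ∧ U = a·b on (0.8000, 0.1400) = 0.1120
Q ∧ (¬T ∧ U) = a·b on (0.3900, 0.1120) = 0.0437
¬(U ∧ (¬U ∨ ¬S)) ∧ (Q ∧ (¬T ∧ U)) = a·b on (0.8690, 0.0437) = 0.0380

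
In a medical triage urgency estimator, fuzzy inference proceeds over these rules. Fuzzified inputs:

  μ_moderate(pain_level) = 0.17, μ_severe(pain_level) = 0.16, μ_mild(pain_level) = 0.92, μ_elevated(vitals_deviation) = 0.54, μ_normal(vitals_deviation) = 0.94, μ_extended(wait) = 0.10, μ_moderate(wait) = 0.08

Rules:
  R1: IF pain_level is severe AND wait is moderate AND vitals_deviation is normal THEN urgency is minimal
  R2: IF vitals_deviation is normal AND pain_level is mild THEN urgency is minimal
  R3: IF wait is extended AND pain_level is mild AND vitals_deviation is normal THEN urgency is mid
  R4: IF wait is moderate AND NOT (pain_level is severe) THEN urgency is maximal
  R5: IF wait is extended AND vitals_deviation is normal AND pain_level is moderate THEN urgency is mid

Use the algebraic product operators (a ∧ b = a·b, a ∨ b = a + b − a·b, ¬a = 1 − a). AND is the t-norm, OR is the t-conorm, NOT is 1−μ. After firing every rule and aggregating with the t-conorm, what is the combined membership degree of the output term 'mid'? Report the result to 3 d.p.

0.101

R1: severe=0.16, moderate=0.08, normal=0.94; AND[a·b] → w = 0.0120
R2: normal=0.94, mild=0.92; AND[a·b] → w = 0.8648
R3: extended=0.10, mild=0.92, normal=0.94; AND[a·b] → w = 0.0865
R4: moderate=0.08, ¬severe=1−0.16=0.84; AND[a·b] → w = 0.0672
R5: extended=0.10, normal=0.94, moderate=0.17; AND[a·b] → w = 0.0160
Rules with consequent 'mid': {R3, R5} → strengths 0.0865, 0.0160
Aggregate via t-conorm [a + b − a·b]: 0.1011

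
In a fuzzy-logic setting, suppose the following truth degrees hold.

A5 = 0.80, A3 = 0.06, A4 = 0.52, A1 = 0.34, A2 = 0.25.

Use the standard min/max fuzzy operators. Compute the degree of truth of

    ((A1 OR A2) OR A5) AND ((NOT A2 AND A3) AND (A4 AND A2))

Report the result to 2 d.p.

A1 OR A2 = max(a, b) on (0.34, 0.25) = 0.34
(A1 OR A2) OR A5 = max(a, b) on (0.34, 0.80) = 0.80
NOT A2 = 1 − 0.25 = 0.75
NOT A2 AND A3 = min(a, b) on (0.75, 0.06) = 0.06
A4 AND A2 = min(a, b) on (0.52, 0.25) = 0.25
(NOT A2 AND A3) AND (A4 AND A2) = min(a, b) on (0.06, 0.25) = 0.06
((A1 OR A2) OR A5) AND ((NOT A2 AND A3) AND (A4 AND A2)) = min(a, b) on (0.80, 0.06) = 0.06

0.06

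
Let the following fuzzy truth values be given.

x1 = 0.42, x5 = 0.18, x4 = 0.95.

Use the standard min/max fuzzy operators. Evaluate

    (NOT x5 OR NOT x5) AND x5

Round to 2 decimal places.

0.18

NOT x5 = 1 − 0.18 = 0.82
NOT x5 = 1 − 0.18 = 0.82
NOT x5 OR NOT x5 = max(a, b) on (0.82, 0.82) = 0.82
(NOT x5 OR NOT x5) AND x5 = min(a, b) on (0.82, 0.18) = 0.18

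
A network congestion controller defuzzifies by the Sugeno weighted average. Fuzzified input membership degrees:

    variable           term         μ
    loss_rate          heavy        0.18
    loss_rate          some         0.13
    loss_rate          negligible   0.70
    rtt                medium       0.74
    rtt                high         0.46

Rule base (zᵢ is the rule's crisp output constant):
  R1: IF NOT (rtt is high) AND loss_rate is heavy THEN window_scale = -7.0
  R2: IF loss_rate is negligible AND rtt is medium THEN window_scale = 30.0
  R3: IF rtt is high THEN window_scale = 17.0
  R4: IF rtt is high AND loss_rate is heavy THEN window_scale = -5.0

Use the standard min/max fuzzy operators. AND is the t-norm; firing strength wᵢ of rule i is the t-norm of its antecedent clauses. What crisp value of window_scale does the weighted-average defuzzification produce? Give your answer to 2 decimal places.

R1 (z=-7.0): ¬high=1−0.46=0.54, heavy=0.18; AND[min(a, b)] → w = 0.18
R2 (z=30.0): negligible=0.70, medium=0.74; AND[min(a, b)] → w = 0.70
R3 (z=17.0): high=0.46 → w = 0.46
R4 (z=-5.0): high=0.46, heavy=0.18; AND[min(a, b)] → w = 0.18
Weighted average = (0.18·-7.0 + 0.70·30.0 + 0.46·17.0 + 0.18·-5.0) / (0.18 + 0.70 + 0.46 + 0.18)
  = 26.6600 / 1.5200 = 17.54

17.54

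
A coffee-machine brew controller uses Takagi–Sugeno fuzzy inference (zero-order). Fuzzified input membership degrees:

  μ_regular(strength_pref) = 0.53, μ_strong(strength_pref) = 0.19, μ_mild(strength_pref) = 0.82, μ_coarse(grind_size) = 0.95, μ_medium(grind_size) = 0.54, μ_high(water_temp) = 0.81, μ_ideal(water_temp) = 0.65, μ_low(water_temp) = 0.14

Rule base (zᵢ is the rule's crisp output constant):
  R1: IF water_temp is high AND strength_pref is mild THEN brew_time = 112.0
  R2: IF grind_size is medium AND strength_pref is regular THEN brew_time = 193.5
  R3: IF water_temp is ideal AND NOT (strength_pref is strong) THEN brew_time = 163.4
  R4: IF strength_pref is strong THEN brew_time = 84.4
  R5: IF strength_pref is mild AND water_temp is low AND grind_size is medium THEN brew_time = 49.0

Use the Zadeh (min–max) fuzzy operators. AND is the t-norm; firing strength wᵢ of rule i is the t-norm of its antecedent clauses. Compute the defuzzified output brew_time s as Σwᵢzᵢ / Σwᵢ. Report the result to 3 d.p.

138.957

R1 (z=112.0): high=0.81, mild=0.82; AND[min(a, b)] → w = 0.81
R2 (z=193.5): medium=0.54, regular=0.53; AND[min(a, b)] → w = 0.53
R3 (z=163.4): ideal=0.65, ¬strong=1−0.19=0.81; AND[min(a, b)] → w = 0.65
R4 (z=84.4): strong=0.19 → w = 0.19
R5 (z=49.0): mild=0.82, low=0.14, medium=0.54; AND[min(a, b)] → w = 0.14
Weighted average = (0.81·112.0 + 0.53·193.5 + 0.65·163.4 + 0.19·84.4 + 0.14·49.0) / (0.81 + 0.53 + 0.65 + 0.19 + 0.14)
  = 322.3810 / 2.3200 = 138.957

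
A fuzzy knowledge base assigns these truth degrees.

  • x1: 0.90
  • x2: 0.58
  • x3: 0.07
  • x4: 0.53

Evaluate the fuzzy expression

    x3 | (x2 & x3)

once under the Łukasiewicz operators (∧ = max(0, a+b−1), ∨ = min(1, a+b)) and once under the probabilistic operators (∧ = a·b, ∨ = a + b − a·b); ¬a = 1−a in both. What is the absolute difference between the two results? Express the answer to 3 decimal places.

0.038

Under Łukasiewicz:
  x2 & x3 = max(0, a+b−1) on (0.58, 0.07) = 0.00
  x3 | (x2 & x3) = min(1, a+b) on (0.07, 0.00) = 0.07
  → value = 0.0700
Under probabilistic:
  x2 & x3 = a·b on (0.5800, 0.0700) = 0.0406
  x3 | (x2 & x3) = a + b − a·b on (0.0700, 0.0406) = 0.1078
  → value = 0.1078
|0.0700 − 0.1078| = 0.038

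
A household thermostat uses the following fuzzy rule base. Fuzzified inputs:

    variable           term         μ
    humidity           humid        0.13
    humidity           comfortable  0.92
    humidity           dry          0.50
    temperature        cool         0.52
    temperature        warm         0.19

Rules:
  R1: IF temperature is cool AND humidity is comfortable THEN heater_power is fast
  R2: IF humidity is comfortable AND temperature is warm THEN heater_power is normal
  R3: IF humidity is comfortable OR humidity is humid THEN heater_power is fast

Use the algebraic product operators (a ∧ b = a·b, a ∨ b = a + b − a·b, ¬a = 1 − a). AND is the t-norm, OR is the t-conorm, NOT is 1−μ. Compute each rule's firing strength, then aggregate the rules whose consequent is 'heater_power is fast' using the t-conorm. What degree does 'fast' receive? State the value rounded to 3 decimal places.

0.964

R1: cool=0.52, comfortable=0.92; AND[a·b] → w = 0.4784
R2: comfortable=0.92, warm=0.19; AND[a·b] → w = 0.1748
R3: comfortable=0.92, humid=0.13; OR[a + b − a·b] → w = 0.9304
Rules with consequent 'fast': {R1, R3} → strengths 0.4784, 0.9304
Aggregate via t-conorm [a + b − a·b]: 0.9637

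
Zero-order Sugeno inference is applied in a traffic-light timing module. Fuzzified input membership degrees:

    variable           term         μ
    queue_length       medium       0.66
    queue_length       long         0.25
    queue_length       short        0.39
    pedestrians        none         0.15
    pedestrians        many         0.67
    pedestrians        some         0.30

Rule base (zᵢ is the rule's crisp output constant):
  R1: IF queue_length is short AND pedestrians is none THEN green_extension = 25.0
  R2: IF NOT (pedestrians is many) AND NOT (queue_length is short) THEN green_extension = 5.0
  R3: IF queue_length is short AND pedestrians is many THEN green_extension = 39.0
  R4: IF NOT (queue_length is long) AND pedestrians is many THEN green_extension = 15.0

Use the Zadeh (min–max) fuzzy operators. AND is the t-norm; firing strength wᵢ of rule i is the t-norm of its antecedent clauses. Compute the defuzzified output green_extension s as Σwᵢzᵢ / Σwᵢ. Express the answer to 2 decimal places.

R1 (z=25.0): short=0.39, none=0.15; AND[min(a, b)] → w = 0.15
R2 (z=5.0): ¬many=1−0.67=0.33, ¬short=1−0.39=0.61; AND[min(a, b)] → w = 0.33
R3 (z=39.0): short=0.39, many=0.67; AND[min(a, b)] → w = 0.39
R4 (z=15.0): ¬long=1−0.25=0.75, many=0.67; AND[min(a, b)] → w = 0.67
Weighted average = (0.15·25.0 + 0.33·5.0 + 0.39·39.0 + 0.67·15.0) / (0.15 + 0.33 + 0.39 + 0.67)
  = 30.6600 / 1.5400 = 19.91

19.91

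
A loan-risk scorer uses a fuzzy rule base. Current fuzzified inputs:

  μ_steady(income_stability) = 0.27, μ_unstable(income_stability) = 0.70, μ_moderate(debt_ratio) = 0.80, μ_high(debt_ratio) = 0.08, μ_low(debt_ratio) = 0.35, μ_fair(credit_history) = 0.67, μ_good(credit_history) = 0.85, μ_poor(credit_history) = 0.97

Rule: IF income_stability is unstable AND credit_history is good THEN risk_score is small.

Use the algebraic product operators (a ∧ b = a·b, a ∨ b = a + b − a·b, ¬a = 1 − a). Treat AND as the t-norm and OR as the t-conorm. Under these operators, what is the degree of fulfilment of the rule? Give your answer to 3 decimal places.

0.595

firing strength: unstable=0.70, good=0.85; AND[a·b] → w = 0.5950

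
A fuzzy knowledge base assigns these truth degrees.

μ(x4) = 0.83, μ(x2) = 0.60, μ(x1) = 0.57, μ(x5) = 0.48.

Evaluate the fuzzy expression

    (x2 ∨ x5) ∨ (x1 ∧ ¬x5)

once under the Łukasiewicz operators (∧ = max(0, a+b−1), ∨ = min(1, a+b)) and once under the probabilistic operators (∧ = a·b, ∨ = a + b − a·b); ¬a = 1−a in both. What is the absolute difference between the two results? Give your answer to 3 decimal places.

0.146

Under Łukasiewicz:
  x2 ∨ x5 = min(1, a+b) on (0.60, 0.48) = 1.00
  ¬x5 = 1 − 0.48 = 0.52
  x1 ∧ ¬x5 = max(0, a+b−1) on (0.57, 0.52) = 0.09
  (x2 ∨ x5) ∨ (x1 ∧ ¬x5) = min(1, a+b) on (1.00, 0.09) = 1.00
  → value = 1.0000
Under probabilistic:
  x2 ∨ x5 = a + b − a·b on (0.6000, 0.4800) = 0.7920
  ¬x5 = 1 − 0.4800 = 0.5200
  x1 ∧ ¬x5 = a·b on (0.5700, 0.5200) = 0.2964
  (x2 ∨ x5) ∨ (x1 ∧ ¬x5) = a + b − a·b on (0.7920, 0.2964) = 0.8537
  → value = 0.8537
|1.0000 − 0.8537| = 0.146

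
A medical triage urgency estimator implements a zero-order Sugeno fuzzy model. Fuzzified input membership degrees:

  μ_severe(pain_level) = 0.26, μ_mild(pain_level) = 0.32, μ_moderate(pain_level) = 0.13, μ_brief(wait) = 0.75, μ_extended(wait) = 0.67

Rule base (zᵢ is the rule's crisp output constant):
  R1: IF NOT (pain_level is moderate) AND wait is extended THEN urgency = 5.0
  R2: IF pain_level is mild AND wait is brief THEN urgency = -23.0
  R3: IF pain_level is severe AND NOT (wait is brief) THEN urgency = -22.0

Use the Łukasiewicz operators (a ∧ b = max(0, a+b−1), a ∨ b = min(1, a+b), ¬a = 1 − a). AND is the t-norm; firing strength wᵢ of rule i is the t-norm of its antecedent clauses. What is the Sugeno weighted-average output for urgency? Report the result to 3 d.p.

R1 (z=5.0): ¬moderate=1−0.13=0.87, extended=0.67; AND[max(0, a+b−1)] → w = 0.54
R2 (z=-23.0): mild=0.32, brief=0.75; AND[max(0, a+b−1)] → w = 0.07
R3 (z=-22.0): severe=0.26, ¬brief=1−0.75=0.25; AND[max(0, a+b−1)] → w = 0.00
Weighted average = (0.54·5.0 + 0.07·-23.0 + 0.00·-22.0) / (0.54 + 0.07 + 0.00)
  = 1.0900 / 0.6100 = 1.787

1.787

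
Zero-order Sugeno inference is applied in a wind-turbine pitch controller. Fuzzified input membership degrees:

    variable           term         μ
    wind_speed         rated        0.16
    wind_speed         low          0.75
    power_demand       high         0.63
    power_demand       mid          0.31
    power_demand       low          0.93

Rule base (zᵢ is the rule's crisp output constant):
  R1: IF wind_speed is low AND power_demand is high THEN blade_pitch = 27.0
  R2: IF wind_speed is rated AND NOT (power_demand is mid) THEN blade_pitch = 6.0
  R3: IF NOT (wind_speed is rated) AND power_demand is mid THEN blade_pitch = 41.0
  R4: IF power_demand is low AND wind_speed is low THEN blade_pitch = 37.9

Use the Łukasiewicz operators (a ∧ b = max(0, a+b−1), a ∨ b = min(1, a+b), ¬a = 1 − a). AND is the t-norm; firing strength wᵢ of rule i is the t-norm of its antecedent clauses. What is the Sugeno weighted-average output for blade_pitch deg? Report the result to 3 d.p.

34.861

R1 (z=27.0): low=0.75, high=0.63; AND[max(0, a+b−1)] → w = 0.38
R2 (z=6.0): rated=0.16, ¬mid=1−0.31=0.69; AND[max(0, a+b−1)] → w = 0.00
R3 (z=41.0): ¬rated=1−0.16=0.84, mid=0.31; AND[max(0, a+b−1)] → w = 0.15
R4 (z=37.9): low=0.93, low=0.75; AND[max(0, a+b−1)] → w = 0.68
Weighted average = (0.38·27.0 + 0.00·6.0 + 0.15·41.0 + 0.68·37.9) / (0.38 + 0.00 + 0.15 + 0.68)
  = 42.1820 / 1.2100 = 34.861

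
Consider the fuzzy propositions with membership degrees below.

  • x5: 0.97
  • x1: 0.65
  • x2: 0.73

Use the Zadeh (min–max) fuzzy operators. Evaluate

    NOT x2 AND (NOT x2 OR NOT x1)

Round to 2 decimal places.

NOT x2 = 1 − 0.73 = 0.27
NOT x2 = 1 − 0.73 = 0.27
NOT x1 = 1 − 0.65 = 0.35
NOT x2 OR NOT x1 = max(a, b) on (0.27, 0.35) = 0.35
NOT x2 AND (NOT x2 OR NOT x1) = min(a, b) on (0.27, 0.35) = 0.27

0.27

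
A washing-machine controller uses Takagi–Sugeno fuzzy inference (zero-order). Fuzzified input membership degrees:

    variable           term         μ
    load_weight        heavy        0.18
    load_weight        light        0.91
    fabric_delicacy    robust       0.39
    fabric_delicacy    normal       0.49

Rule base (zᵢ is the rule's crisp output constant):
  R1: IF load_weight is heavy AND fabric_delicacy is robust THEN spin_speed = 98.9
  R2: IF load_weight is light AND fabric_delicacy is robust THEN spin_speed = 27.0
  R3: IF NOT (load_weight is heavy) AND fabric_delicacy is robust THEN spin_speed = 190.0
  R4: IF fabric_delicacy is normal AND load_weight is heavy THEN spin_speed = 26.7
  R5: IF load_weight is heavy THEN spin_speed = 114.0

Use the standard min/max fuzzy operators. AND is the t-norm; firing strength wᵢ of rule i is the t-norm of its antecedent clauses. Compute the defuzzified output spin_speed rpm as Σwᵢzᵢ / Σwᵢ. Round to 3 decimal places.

96.786

R1 (z=98.9): heavy=0.18, robust=0.39; AND[min(a, b)] → w = 0.18
R2 (z=27.0): light=0.91, robust=0.39; AND[min(a, b)] → w = 0.39
R3 (z=190.0): ¬heavy=1−0.18=0.82, robust=0.39; AND[min(a, b)] → w = 0.39
R4 (z=26.7): normal=0.49, heavy=0.18; AND[min(a, b)] → w = 0.18
R5 (z=114.0): heavy=0.18 → w = 0.18
Weighted average = (0.18·98.9 + 0.39·27.0 + 0.39·190.0 + 0.18·26.7 + 0.18·114.0) / (0.18 + 0.39 + 0.39 + 0.18 + 0.18)
  = 127.7580 / 1.3200 = 96.786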